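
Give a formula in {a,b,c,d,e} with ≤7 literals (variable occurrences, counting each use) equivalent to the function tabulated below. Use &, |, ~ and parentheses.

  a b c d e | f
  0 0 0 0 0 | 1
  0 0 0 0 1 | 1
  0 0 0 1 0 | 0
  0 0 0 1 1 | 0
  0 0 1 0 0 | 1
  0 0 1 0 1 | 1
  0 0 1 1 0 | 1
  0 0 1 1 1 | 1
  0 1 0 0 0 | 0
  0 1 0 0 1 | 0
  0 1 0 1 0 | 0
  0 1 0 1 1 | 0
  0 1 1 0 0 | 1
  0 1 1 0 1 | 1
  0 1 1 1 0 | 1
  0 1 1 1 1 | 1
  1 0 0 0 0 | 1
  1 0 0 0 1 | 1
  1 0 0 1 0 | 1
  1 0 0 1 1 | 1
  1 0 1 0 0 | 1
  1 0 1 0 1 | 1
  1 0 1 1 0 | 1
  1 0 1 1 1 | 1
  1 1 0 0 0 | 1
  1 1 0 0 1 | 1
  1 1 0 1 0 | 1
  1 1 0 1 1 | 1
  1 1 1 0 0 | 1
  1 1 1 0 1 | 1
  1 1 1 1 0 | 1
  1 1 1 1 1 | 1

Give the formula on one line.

  ~b = 11111111000000001111111100000000
  ~d = 11001100110011001100110011001100
  (~b & ~d) = 11001100000000001100110000000000
  (c | a) = 00001111000011111111111111111111
  ((~b & ~d) | (c | a)) = 11001111000011111111111111111111

((~b & ~d) | (c | a))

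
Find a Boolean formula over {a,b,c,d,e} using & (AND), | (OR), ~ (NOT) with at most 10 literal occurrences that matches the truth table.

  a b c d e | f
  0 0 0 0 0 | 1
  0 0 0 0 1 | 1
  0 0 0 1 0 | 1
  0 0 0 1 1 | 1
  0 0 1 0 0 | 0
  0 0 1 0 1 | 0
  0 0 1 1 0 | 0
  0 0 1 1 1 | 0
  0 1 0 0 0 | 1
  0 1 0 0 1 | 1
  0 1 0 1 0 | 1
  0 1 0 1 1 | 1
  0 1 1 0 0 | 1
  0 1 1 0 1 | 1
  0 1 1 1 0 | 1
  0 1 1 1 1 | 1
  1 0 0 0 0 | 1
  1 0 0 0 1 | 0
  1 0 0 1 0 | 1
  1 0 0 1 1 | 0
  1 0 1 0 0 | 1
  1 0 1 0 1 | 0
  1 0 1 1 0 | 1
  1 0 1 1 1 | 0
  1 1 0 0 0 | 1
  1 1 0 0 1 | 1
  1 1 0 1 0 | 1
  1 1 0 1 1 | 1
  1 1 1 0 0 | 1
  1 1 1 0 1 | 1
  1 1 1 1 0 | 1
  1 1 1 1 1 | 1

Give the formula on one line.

(((~a & (~c | b)) | b) | ((~e & a) | b))

  ~a = 11111111111111110000000000000000
  ~c = 11110000111100001111000011110000
  (~c | b) = 11110000111111111111000011111111
  (~a & (~c | b)) = 11110000111111110000000000000000
  ((~a & (~c | b)) | b) = 11110000111111110000000011111111
  ~e = 10101010101010101010101010101010
  (~e & a) = 00000000000000001010101010101010
  ((~e & a) | b) = 00000000111111111010101011111111
  (((~a & (~c | b)) | b) | ((~e & a) | b)) = 11110000111111111010101011111111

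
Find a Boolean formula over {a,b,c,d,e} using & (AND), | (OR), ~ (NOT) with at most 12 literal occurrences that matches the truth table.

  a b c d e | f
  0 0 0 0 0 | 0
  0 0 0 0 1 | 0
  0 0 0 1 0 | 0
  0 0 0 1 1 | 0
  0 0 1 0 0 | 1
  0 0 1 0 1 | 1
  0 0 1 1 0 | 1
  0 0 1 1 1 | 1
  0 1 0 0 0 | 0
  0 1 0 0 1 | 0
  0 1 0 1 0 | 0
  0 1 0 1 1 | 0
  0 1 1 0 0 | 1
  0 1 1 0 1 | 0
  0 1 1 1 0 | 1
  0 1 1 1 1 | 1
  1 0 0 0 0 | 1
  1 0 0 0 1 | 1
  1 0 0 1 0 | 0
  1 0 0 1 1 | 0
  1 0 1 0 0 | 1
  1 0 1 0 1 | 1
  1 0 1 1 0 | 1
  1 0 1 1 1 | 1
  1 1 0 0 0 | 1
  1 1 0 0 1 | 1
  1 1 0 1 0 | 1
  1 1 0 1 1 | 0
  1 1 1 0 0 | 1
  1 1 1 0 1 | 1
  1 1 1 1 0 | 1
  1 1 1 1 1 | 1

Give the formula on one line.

((a & ~d) | ((c | ((~e & a) & b)) & ((~e | d) | ~b)))

  ~d = 11001100110011001100110011001100
  (a & ~d) = 00000000000000001100110011001100
  ~e = 10101010101010101010101010101010
  (~e & a) = 00000000000000001010101010101010
  ((~e & a) & b) = 00000000000000000000000010101010
  (c | ((~e & a) & b)) = 00001111000011110000111110101111
  (~e | d) = 10111011101110111011101110111011
  ~b = 11111111000000001111111100000000
  ((~e | d) | ~b) = 11111111101110111111111110111011
  ((c | ((~e & a) & b)) & ((~e | d) | ~b)) = 00001111000010110000111110101011
  ((a & ~d) | ((c | ((~e & a) & b)) & ((~e | d) | ~b))) = 00001111000010111100111111101111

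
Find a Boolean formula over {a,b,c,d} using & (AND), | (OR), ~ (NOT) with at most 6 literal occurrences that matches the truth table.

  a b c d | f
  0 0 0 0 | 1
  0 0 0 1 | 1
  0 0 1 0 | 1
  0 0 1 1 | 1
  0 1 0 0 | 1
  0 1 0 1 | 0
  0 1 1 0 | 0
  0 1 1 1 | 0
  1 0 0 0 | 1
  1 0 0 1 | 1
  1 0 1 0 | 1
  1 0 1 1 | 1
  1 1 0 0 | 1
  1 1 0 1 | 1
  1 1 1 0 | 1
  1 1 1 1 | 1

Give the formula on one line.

((~c & ~d) | (~b | a))

  ~c = 1100110011001100
  ~d = 1010101010101010
  (~c & ~d) = 1000100010001000
  ~b = 1111000011110000
  (~b | a) = 1111000011111111
  ((~c & ~d) | (~b | a)) = 1111100011111111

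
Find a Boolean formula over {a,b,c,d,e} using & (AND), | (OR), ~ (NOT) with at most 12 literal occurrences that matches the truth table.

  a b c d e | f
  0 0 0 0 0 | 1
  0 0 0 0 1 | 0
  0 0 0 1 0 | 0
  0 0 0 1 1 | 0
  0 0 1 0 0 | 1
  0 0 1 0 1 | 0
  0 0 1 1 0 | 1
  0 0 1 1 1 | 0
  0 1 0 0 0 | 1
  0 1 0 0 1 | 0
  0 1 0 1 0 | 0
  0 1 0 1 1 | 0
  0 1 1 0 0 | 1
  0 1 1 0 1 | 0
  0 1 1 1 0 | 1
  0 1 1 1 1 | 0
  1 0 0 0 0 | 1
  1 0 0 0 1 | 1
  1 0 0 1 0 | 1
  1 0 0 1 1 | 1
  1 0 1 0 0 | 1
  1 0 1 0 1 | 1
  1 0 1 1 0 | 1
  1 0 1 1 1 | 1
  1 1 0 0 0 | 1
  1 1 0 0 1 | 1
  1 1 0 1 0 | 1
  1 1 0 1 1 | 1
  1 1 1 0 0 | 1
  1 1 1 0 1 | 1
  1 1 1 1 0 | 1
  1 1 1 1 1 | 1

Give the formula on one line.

  ~e = 10101010101010101010101010101010
  (c | ~e) = 10101111101011111010111110101111
  ((c | ~e) | a) = 10101111101011111111111111111111
  (d & ((c | ~e) | a)) = 00100011001000110011001100110011
  (~e & c) = 00001010000010100000101000001010
  ((d & ((c | ~e) | a)) & (~e & c)) = 00000010000000100000001000000010
  ~d = 11001100110011001100110011001100
  (~e & ~d) = 10001000100010001000100010001000
  (a | (~e & ~d)) = 10001000100010001111111111111111
  (((d & ((c | ~e) | a)) & (~e & c)) | (a | (~e & ~d))) = 10001010100010101111111111111111

(((d & ((c | ~e) | a)) & (~e & c)) | (a | (~e & ~d)))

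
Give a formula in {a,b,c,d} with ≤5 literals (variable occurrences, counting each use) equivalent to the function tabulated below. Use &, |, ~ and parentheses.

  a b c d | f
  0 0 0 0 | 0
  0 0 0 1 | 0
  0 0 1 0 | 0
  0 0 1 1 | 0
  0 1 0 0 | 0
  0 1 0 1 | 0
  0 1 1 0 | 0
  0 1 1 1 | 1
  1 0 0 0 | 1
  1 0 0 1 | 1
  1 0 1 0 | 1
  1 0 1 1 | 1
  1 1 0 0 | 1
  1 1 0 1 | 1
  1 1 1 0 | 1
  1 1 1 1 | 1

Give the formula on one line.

  (b & c) = 0000001100000011
  (d & (b & c)) = 0000000100000001
  (a | (d & (b & c))) = 0000000111111111

(a | (d & (b & c)))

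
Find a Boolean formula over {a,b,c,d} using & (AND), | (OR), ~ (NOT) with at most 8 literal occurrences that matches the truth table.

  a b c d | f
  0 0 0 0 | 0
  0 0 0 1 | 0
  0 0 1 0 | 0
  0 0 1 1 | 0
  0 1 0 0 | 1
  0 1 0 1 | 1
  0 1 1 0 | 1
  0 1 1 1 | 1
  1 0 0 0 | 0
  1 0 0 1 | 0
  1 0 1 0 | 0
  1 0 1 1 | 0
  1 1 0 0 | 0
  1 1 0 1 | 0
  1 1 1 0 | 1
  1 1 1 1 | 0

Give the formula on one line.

(b & ((b | c) & (~a | (((c | ~b) & ~d) & c))))

  (b | c) = 0011111100111111
  ~a = 1111111100000000
  ~b = 1111000011110000
  (c | ~b) = 1111001111110011
  ~d = 1010101010101010
  ((c | ~b) & ~d) = 1010001010100010
  (((c | ~b) & ~d) & c) = 0010001000100010
  (~a | (((c | ~b) & ~d) & c)) = 1111111100100010
  ((b | c) & (~a | (((c | ~b) & ~d) & c))) = 0011111100100010
  (b & ((b | c) & (~a | (((c | ~b) & ~d) & c)))) = 0000111100000010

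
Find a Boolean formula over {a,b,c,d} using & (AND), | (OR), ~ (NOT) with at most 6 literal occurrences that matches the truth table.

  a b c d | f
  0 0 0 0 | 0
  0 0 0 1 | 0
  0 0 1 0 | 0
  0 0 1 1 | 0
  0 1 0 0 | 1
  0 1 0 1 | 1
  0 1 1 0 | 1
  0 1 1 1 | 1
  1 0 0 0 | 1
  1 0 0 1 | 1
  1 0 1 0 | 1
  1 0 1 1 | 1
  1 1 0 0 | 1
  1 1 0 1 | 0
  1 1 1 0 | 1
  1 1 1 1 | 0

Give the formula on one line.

((a | b) & (~a | (~b | ~d)))

  (a | b) = 0000111111111111
  ~a = 1111111100000000
  ~b = 1111000011110000
  ~d = 1010101010101010
  (~b | ~d) = 1111101011111010
  (~a | (~b | ~d)) = 1111111111111010
  ((a | b) & (~a | (~b | ~d))) = 0000111111111010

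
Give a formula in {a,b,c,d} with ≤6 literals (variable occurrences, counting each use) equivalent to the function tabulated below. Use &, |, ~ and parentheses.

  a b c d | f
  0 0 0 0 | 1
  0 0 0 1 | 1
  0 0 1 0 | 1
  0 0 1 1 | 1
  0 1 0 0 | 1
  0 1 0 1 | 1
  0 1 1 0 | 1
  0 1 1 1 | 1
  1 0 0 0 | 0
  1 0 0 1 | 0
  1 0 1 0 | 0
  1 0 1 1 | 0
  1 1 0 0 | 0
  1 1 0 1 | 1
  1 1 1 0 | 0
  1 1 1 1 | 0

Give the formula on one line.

(((b & ~c) & d) | ~a)

  ~c = 1100110011001100
  (b & ~c) = 0000110000001100
  ((b & ~c) & d) = 0000010000000100
  ~a = 1111111100000000
  (((b & ~c) & d) | ~a) = 1111111100000100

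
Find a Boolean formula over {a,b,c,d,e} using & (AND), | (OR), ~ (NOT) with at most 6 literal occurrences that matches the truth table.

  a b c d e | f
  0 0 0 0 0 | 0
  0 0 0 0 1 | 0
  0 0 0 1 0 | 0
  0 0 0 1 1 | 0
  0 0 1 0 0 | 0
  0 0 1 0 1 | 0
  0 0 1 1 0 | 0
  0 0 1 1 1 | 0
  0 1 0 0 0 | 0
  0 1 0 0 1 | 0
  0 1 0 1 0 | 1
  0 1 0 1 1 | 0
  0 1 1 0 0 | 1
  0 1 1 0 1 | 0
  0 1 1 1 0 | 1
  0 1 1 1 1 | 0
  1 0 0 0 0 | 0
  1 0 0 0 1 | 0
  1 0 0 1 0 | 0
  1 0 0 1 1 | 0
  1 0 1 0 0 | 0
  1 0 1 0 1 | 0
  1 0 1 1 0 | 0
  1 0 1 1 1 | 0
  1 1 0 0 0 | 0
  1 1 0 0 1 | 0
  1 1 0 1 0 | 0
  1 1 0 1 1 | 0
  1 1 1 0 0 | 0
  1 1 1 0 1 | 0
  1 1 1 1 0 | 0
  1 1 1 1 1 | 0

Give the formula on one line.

  ~a = 11111111111111110000000000000000
  ~e = 10101010101010101010101010101010
  (d | c) = 00111111001111110011111100111111
  (~e & (d | c)) = 00101010001010100010101000101010
  ((~e & (d | c)) & b) = 00000000001010100000000000101010
  (~a & ((~e & (d | c)) & b)) = 00000000001010100000000000000000

(~a & ((~e & (d | c)) & b))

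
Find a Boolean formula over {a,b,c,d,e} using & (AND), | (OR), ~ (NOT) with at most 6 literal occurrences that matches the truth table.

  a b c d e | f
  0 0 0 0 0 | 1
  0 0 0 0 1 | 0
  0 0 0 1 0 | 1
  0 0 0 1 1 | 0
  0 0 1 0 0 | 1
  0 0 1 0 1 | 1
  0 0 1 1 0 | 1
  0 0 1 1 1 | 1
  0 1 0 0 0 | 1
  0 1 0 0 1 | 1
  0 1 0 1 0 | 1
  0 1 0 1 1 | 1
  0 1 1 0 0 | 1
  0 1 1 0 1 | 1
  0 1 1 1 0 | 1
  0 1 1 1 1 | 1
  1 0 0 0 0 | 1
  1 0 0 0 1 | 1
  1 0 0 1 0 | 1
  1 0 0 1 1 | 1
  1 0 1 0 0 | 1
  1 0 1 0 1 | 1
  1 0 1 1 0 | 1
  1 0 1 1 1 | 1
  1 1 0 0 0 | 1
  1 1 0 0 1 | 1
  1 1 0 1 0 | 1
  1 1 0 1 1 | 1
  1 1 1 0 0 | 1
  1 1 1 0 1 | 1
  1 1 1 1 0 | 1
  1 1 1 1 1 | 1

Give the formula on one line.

((((~c & a) | c) | (~e | c)) | b)

  ~c = 11110000111100001111000011110000
  (~c & a) = 00000000000000001111000011110000
  ((~c & a) | c) = 00001111000011111111111111111111
  ~e = 10101010101010101010101010101010
  (~e | c) = 10101111101011111010111110101111
  (((~c & a) | c) | (~e | c)) = 10101111101011111111111111111111
  ((((~c & a) | c) | (~e | c)) | b) = 10101111111111111111111111111111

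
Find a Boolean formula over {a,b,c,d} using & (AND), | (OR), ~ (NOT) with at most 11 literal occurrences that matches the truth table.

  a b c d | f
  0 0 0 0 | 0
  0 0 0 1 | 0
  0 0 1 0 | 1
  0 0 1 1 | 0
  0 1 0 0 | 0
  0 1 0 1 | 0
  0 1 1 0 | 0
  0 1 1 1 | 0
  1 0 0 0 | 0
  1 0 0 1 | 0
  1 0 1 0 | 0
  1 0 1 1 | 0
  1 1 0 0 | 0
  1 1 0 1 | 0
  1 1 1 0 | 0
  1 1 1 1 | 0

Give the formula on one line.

  ~a = 1111111100000000
  (~a & c) = 0011001100000000
  ~d = 1010101010101010
  (b & d) = 0000010100000101
  ~b = 1111000011110000
  ((b & d) | ~b) = 1111010111110101
  (~d & ((b & d) | ~b)) = 1010000010100000
  (~d & c) = 0010001000100010
  ((~d & ((b & d) | ~b)) & (~d & c)) = 0010000000100000
  ((~a & c) & ((~d & ((b & d) | ~b)) & (~d & c))) = 0010000000000000

((~a & c) & ((~d & ((b & d) | ~b)) & (~d & c)))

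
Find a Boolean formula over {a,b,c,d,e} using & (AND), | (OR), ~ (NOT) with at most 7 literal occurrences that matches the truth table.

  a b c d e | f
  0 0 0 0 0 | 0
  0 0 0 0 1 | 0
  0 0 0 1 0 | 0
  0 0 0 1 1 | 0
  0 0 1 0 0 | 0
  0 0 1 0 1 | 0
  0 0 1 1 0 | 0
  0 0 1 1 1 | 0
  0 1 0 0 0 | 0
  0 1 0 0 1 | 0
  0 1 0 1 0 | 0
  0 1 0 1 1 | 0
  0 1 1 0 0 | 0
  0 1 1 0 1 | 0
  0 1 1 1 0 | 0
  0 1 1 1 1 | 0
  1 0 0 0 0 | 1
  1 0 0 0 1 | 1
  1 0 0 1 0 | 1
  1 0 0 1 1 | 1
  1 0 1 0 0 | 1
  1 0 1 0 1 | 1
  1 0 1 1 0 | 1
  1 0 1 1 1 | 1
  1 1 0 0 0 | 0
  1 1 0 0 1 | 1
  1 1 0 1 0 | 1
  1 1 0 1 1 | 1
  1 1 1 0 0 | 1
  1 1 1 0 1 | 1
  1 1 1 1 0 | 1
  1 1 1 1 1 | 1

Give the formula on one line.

  ~a = 11111111111111110000000000000000
  (c | ~a) = 11111111111111110000111100001111
  ~b = 11111111000000001111111100000000
  ((c | ~a) | ~b) = 11111111111111111111111100001111
  (((c | ~a) | ~b) | d) = 11111111111111111111111100111111
  ((((c | ~a) | ~b) | d) | e) = 11111111111111111111111101111111
  (((((c | ~a) | ~b) | d) | e) & a) = 00000000000000001111111101111111

(((((c | ~a) | ~b) | d) | e) & a)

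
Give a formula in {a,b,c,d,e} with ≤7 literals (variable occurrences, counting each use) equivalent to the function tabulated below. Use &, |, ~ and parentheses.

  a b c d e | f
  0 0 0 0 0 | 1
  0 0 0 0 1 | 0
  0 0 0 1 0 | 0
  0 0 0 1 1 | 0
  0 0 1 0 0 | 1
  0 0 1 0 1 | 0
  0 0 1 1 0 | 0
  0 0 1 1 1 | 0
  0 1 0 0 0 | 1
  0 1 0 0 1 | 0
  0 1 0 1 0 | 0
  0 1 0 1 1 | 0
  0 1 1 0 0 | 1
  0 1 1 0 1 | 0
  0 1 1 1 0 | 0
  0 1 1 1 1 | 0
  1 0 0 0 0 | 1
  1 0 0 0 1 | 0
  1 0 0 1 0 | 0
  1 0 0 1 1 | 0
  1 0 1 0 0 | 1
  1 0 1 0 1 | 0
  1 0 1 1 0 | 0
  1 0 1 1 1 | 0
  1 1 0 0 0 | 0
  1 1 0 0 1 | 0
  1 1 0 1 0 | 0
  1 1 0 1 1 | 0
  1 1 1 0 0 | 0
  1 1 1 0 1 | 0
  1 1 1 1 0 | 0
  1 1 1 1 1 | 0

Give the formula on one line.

(~e & (e | (~d & ((~a | (d & ~b)) | ~b))))

  ~e = 10101010101010101010101010101010
  ~d = 11001100110011001100110011001100
  ~a = 11111111111111110000000000000000
  ~b = 11111111000000001111111100000000
  (d & ~b) = 00110011000000000011001100000000
  (~a | (d & ~b)) = 11111111111111110011001100000000
  ((~a | (d & ~b)) | ~b) = 11111111111111111111111100000000
  (~d & ((~a | (d & ~b)) | ~b)) = 11001100110011001100110000000000
  (e | (~d & ((~a | (d & ~b)) | ~b))) = 11011101110111011101110101010101
  (~e & (e | (~d & ((~a | (d & ~b)) | ~b)))) = 10001000100010001000100000000000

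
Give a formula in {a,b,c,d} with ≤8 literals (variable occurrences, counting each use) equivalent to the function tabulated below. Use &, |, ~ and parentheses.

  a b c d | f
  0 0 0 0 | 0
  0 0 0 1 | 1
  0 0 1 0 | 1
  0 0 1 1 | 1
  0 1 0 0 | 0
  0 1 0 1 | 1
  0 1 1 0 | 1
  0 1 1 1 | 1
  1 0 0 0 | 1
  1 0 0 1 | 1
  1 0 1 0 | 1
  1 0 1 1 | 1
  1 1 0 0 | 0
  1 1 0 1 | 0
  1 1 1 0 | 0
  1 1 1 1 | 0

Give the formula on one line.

((~b & a) | (~a & (d | (c & ~d))))

  ~b = 1111000011110000
  (~b & a) = 0000000011110000
  ~a = 1111111100000000
  ~d = 1010101010101010
  (c & ~d) = 0010001000100010
  (d | (c & ~d)) = 0111011101110111
  (~a & (d | (c & ~d))) = 0111011100000000
  ((~b & a) | (~a & (d | (c & ~d)))) = 0111011111110000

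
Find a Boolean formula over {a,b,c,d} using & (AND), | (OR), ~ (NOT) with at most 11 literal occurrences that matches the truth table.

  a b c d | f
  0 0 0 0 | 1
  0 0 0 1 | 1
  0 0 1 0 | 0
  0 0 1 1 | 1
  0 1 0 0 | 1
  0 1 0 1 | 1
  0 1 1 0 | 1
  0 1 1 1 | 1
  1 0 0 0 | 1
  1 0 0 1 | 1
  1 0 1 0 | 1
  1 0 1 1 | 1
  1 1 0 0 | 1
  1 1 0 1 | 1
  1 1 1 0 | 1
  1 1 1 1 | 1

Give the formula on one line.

  ~a = 1111111100000000
  (b & ~a) = 0000111100000000
  (d | (b & ~a)) = 0101111101010101
  ~b = 1111000011110000
  (~b & a) = 0000000011110000
  ((d | (b & ~a)) | (~b & a)) = 0101111111110101
  (a | ((d | (b & ~a)) | (~b & a))) = 0101111111111111
  ~c = 1100110011001100
  (b | ~c) = 1100111111001111
  (a | (b | ~c)) = 1100111111111111
  ((a | ((d | (b & ~a)) | (~b & a))) | (a | (b | ~c))) = 1101111111111111

((a | ((d | (b & ~a)) | (~b & a))) | (a | (b | ~c)))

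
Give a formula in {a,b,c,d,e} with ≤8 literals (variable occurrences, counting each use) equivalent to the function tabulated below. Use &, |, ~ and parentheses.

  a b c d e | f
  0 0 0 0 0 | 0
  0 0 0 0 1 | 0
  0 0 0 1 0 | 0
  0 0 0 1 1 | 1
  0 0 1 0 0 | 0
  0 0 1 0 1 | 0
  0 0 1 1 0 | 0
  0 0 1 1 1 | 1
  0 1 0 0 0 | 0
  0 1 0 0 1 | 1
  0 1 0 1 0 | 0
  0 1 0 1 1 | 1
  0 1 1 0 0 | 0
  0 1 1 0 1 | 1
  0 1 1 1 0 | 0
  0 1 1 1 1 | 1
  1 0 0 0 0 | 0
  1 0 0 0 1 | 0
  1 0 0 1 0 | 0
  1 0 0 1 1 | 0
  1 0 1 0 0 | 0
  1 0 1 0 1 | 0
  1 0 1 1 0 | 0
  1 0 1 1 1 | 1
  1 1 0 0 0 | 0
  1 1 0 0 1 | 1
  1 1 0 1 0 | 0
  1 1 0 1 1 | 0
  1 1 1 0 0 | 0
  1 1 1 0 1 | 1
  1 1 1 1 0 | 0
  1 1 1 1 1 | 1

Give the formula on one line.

  ~d = 11001100110011001100110011001100
  (c | ~d) = 11001111110011111100111111001111
  (a & (c | ~d)) = 00000000000000001100111111001111
  ~a = 11111111111111110000000000000000
  (~a | ~d) = 11111111111111111100110011001100
  ((a & (c | ~d)) | (~a | ~d)) = 11111111111111111100111111001111
  (e & ((a & (c | ~d)) | (~a | ~d))) = 01010101010101010100010101000101
  (b | d) = 00110011111111110011001111111111
  ((e & ((a & (c | ~d)) | (~a | ~d))) & (b | d)) = 00010001010101010000000101000101

((e & ((a & (c | ~d)) | (~a | ~d))) & (b | d))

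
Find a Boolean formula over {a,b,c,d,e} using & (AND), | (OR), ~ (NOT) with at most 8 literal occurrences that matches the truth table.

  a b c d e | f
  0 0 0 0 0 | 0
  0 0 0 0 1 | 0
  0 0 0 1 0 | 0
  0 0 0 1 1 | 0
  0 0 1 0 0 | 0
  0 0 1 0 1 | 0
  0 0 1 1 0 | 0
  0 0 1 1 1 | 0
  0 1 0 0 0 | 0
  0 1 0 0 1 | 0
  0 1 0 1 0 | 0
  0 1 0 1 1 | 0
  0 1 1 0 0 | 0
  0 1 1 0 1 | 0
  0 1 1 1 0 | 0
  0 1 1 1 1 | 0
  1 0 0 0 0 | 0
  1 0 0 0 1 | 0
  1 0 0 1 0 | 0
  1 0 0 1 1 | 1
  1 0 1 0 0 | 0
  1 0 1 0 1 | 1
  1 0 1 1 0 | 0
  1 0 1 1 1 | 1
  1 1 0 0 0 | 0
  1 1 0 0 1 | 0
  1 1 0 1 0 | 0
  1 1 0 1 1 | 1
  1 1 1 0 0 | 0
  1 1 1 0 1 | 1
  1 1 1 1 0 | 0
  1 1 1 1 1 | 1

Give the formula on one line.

  (d | c) = 00111111001111110011111100111111
  ~e = 10101010101010101010101010101010
  (~e | c) = 10101111101011111010111110101111
  ((d | c) | (~e | c)) = 10111111101111111011111110111111
  (e & ((d | c) | (~e | c))) = 00010101000101010001010100010101
  (a & (e & ((d | c) | (~e | c)))) = 00000000000000000001010100010101

(a & (e & ((d | c) | (~e | c))))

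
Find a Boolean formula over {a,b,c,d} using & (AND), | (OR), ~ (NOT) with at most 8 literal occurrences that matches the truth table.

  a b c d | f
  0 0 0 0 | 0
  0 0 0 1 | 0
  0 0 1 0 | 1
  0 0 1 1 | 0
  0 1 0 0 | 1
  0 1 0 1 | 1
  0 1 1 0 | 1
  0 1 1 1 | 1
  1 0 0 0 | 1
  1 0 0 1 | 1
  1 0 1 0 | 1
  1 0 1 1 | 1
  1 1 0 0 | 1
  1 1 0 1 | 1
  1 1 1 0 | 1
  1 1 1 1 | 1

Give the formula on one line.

  ~c = 1100110011001100
  (~c | a) = 1100110011111111
  ~d = 1010101010101010
  ((~c | a) | ~d) = 1110111011111111
  (((~c | a) | ~d) & c) = 0010001000110011
  (b | (((~c | a) | ~d) & c)) = 0010111100111111
  (a | (b | (((~c | a) | ~d) & c))) = 0010111111111111

(a | (b | (((~c | a) | ~d) & c)))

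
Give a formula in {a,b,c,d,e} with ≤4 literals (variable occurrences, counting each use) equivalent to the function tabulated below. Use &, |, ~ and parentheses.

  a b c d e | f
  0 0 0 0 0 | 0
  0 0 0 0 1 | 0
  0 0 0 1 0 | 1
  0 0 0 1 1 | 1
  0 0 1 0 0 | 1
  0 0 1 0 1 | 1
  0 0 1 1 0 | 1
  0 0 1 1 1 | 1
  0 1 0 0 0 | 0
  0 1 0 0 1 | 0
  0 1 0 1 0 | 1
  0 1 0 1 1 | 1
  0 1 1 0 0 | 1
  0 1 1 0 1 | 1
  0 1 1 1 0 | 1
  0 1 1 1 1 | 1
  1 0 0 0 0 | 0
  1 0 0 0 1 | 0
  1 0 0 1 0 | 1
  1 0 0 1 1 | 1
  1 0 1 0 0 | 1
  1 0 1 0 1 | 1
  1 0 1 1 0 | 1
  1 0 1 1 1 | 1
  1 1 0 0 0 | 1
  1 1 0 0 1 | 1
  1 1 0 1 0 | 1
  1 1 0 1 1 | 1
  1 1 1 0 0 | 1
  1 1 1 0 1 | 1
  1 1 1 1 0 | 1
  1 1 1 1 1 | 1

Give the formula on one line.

((a & b) | (d | c))

  (a & b) = 00000000000000000000000011111111
  (d | c) = 00111111001111110011111100111111
  ((a & b) | (d | c)) = 00111111001111110011111111111111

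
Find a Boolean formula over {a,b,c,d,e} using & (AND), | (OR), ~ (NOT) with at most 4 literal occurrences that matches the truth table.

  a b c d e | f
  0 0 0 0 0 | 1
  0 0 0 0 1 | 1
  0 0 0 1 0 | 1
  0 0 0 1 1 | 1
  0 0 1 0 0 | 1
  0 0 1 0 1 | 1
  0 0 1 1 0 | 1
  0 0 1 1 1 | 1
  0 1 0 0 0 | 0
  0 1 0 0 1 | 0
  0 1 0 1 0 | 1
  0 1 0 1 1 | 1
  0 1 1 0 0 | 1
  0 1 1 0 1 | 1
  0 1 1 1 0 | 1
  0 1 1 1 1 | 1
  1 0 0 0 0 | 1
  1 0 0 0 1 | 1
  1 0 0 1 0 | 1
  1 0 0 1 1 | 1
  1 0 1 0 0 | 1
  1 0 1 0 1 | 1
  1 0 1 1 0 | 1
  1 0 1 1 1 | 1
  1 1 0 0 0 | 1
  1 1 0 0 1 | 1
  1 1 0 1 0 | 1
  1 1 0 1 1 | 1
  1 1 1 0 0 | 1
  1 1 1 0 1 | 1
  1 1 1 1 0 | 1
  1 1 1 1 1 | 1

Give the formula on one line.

(((~b | c) | d) | a)

  ~b = 11111111000000001111111100000000
  (~b | c) = 11111111000011111111111100001111
  ((~b | c) | d) = 11111111001111111111111100111111
  (((~b | c) | d) | a) = 11111111001111111111111111111111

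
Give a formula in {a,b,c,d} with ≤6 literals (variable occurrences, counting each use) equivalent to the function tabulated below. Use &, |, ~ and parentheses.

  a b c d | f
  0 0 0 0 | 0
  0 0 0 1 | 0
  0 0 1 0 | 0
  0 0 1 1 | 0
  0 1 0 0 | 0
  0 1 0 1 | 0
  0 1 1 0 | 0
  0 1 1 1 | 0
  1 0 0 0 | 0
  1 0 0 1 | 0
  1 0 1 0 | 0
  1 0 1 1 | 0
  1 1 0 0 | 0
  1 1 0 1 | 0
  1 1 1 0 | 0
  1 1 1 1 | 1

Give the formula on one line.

((~a | (a & (d & (b & c)))) & a)

  ~a = 1111111100000000
  (b & c) = 0000001100000011
  (d & (b & c)) = 0000000100000001
  (a & (d & (b & c))) = 0000000000000001
  (~a | (a & (d & (b & c)))) = 1111111100000001
  ((~a | (a & (d & (b & c)))) & a) = 0000000000000001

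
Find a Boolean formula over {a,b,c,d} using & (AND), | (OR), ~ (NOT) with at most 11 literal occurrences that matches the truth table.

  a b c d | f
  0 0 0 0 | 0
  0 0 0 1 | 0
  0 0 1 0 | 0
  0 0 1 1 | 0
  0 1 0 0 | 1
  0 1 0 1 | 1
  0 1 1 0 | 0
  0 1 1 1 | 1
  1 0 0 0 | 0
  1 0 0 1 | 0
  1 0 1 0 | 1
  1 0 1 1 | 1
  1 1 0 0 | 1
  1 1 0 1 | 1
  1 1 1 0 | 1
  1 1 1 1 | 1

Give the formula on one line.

((b & ((~a & ~c) | d)) | ((c | (~c & b)) & a))

  ~a = 1111111100000000
  ~c = 1100110011001100
  (~a & ~c) = 1100110000000000
  ((~a & ~c) | d) = 1101110101010101
  (b & ((~a & ~c) | d)) = 0000110100000101
  (~c & b) = 0000110000001100
  (c | (~c & b)) = 0011111100111111
  ((c | (~c & b)) & a) = 0000000000111111
  ((b & ((~a & ~c) | d)) | ((c | (~c & b)) & a)) = 0000110100111111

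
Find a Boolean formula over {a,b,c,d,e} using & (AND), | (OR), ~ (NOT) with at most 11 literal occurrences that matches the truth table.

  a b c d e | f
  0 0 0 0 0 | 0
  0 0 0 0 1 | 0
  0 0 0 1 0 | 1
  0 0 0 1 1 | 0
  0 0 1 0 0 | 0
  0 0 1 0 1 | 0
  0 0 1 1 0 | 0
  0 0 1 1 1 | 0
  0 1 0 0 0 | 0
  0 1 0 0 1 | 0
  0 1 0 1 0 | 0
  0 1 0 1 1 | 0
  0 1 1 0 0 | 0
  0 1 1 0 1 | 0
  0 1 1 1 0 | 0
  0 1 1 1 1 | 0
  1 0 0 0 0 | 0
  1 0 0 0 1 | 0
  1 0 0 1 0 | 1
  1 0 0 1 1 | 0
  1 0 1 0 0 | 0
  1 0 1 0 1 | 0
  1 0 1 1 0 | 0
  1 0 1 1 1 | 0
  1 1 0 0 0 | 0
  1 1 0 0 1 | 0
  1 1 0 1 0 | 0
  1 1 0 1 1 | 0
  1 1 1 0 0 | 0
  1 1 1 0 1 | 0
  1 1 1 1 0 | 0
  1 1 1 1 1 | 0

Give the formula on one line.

(((d & ~e) | ((~d & ~c) & e)) & (~c & (d & ~b)))

  ~e = 10101010101010101010101010101010
  (d & ~e) = 00100010001000100010001000100010
  ~d = 11001100110011001100110011001100
  ~c = 11110000111100001111000011110000
  (~d & ~c) = 11000000110000001100000011000000
  ((~d & ~c) & e) = 01000000010000000100000001000000
  ((d & ~e) | ((~d & ~c) & e)) = 01100010011000100110001001100010
  ~b = 11111111000000001111111100000000
  (d & ~b) = 00110011000000000011001100000000
  (~c & (d & ~b)) = 00110000000000000011000000000000
  (((d & ~e) | ((~d & ~c) & e)) & (~c & (d & ~b))) = 00100000000000000010000000000000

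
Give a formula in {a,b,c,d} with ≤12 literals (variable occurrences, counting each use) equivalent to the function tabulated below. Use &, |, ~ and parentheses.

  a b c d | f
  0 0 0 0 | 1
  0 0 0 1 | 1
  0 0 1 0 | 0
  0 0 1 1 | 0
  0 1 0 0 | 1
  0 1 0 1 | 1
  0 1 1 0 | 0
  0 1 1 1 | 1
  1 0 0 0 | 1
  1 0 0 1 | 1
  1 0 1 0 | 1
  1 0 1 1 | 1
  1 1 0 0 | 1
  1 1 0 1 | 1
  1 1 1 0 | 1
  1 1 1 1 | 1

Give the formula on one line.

  (a & b) = 0000000000001111
  (c & a) = 0000000000110011
  ((a & b) | (c & a)) = 0000000000111111
  ~c = 1100110011001100
  ~b = 1111000011110000
  (d | ~b) = 1111010111110101
  ((d | ~b) | a) = 1111010111111111
  (((d | ~b) | a) & b) = 0000010100001111
  (~c | (((d | ~b) | a) & b)) = 1100110111001111
  (((a & b) | (c & a)) | (~c | (((d | ~b) | a) & b))) = 1100110111111111

(((a & b) | (c & a)) | (~c | (((d | ~b) | a) & b)))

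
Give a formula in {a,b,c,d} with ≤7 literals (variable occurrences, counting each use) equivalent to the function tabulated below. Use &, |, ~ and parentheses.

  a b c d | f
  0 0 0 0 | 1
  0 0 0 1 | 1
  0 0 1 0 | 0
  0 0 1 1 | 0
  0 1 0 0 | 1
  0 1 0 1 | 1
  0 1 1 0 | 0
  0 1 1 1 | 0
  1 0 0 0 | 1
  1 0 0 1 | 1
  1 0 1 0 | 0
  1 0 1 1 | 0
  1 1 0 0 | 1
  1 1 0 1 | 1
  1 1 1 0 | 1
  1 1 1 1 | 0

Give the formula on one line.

  ~c = 1100110011001100
  ~d = 1010101010101010
  (~d & b) = 0000101000001010
  (~c | (~d & b)) = 1100111011001110
  (~c | a) = 1100110011111111
  ((~c | (~d & b)) & (~c | a)) = 1100110011001110

((~c | (~d & b)) & (~c | a))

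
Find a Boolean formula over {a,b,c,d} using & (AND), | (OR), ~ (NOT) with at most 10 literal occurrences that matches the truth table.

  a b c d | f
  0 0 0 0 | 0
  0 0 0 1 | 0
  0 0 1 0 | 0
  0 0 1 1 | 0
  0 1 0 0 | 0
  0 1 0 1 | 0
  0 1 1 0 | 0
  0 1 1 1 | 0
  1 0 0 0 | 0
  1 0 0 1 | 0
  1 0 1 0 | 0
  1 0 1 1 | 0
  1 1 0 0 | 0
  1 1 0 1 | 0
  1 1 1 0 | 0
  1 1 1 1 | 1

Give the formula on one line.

  (b & c) = 0000001100000011
  (b & d) = 0000010100000101
  (a | c) = 0011001111111111
  (b & (a | c)) = 0000001100001111
  ((b & d) & (b & (a | c))) = 0000000100000101
  (a & d) = 0000000001010101
  (((b & d) & (b & (a | c))) & (a & d)) = 0000000000000101
  ((b & c) & (((b & d) & (b & (a | c))) & (a & d))) = 0000000000000001

((b & c) & (((b & d) & (b & (a | c))) & (a & d)))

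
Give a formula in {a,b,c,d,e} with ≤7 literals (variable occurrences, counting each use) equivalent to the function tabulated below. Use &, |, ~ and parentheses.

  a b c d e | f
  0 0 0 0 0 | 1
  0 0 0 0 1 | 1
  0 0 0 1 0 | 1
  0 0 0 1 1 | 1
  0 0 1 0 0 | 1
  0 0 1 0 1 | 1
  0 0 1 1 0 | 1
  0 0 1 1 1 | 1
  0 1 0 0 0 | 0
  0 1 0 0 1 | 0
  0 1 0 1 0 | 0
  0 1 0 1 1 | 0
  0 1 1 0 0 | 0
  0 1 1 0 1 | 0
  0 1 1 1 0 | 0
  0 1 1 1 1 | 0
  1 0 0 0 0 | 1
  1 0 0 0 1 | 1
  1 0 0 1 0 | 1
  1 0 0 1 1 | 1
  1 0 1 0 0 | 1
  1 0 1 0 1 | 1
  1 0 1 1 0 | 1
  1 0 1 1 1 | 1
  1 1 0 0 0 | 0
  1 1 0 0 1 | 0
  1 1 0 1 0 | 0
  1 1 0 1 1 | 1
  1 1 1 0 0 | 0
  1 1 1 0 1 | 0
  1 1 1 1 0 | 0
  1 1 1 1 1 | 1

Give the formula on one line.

  (d & a) = 00000000000000000011001100110011
  ((d & a) & e) = 00000000000000000001000100010001
  ~b = 11111111000000001111111100000000
  (((d & a) & e) | ~b) = 11111111000000001111111100010001

(((d & a) & e) | ~b)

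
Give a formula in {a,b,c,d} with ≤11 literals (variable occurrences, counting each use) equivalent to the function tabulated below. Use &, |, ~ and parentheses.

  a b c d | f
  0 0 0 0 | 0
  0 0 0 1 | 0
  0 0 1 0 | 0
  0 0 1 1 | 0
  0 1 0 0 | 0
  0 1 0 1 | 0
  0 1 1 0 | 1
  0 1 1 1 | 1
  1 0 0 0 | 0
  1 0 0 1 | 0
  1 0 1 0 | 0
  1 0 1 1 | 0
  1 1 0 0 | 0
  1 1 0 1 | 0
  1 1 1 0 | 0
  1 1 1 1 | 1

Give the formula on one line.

(((d | (~c & ~d)) | (~b | (~a | (c & d)))) & (b & c))

  ~c = 1100110011001100
  ~d = 1010101010101010
  (~c & ~d) = 1000100010001000
  (d | (~c & ~d)) = 1101110111011101
  ~b = 1111000011110000
  ~a = 1111111100000000
  (c & d) = 0001000100010001
  (~a | (c & d)) = 1111111100010001
  (~b | (~a | (c & d))) = 1111111111110001
  ((d | (~c & ~d)) | (~b | (~a | (c & d)))) = 1111111111111101
  (b & c) = 0000001100000011
  (((d | (~c & ~d)) | (~b | (~a | (c & d)))) & (b & c)) = 0000001100000001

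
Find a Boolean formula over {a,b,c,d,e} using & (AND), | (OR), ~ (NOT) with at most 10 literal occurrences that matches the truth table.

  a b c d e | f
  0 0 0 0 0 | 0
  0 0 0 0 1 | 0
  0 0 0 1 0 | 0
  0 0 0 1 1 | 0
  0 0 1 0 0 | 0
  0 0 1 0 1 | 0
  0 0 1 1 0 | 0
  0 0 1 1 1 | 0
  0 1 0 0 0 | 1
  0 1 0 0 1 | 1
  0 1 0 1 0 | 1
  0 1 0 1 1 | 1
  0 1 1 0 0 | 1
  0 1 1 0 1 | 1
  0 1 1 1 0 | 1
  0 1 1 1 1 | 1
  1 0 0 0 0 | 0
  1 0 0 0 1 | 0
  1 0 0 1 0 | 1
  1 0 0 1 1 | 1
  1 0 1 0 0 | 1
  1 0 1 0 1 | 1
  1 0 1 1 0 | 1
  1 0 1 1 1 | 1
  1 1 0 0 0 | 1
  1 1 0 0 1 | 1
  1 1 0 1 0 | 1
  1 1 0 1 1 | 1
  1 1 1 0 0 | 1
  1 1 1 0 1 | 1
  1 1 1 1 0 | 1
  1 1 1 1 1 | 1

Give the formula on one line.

  ~a = 11111111111111110000000000000000
  (c | ~a) = 11111111111111110000111100001111
  (a | e) = 01010101010101011111111111111111
  ((c | ~a) & (a | e)) = 01010101010101010000111100001111
  ~c = 11110000111100001111000011110000
  (~c & d) = 00110000001100000011000000110000
  (((c | ~a) & (a | e)) | (~c & d)) = 01110101011101010011111100111111
  ((((c | ~a) & (a | e)) | (~c & d)) & a) = 00000000000000000011111100111111
  (((((c | ~a) & (a | e)) | (~c & d)) & a) | b) = 00000000111111110011111111111111

(((((c | ~a) & (a | e)) | (~c & d)) & a) | b)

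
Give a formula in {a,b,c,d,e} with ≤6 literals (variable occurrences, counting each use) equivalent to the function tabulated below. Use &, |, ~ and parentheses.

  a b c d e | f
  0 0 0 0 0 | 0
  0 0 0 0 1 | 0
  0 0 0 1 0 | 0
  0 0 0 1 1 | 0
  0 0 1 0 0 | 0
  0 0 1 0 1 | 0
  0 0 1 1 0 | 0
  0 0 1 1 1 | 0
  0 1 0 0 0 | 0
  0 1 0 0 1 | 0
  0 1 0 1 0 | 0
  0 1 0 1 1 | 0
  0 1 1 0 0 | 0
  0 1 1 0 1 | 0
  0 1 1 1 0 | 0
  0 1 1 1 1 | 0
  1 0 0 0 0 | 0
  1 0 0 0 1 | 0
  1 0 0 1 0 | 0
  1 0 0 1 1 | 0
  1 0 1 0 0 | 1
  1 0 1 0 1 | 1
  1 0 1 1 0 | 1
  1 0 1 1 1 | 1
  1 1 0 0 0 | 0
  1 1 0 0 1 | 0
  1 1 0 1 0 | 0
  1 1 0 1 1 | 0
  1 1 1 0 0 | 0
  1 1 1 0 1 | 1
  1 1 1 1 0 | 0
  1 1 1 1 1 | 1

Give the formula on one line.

  (a & c) = 00000000000000000000111100001111
  ~a = 11111111111111110000000000000000
  (~a | e) = 11111111111111110101010101010101
  ~b = 11111111000000001111111100000000
  ((~a | e) | ~b) = 11111111111111111111111101010101
  ((a & c) & ((~a | e) | ~b)) = 00000000000000000000111100000101

((a & c) & ((~a | e) | ~b))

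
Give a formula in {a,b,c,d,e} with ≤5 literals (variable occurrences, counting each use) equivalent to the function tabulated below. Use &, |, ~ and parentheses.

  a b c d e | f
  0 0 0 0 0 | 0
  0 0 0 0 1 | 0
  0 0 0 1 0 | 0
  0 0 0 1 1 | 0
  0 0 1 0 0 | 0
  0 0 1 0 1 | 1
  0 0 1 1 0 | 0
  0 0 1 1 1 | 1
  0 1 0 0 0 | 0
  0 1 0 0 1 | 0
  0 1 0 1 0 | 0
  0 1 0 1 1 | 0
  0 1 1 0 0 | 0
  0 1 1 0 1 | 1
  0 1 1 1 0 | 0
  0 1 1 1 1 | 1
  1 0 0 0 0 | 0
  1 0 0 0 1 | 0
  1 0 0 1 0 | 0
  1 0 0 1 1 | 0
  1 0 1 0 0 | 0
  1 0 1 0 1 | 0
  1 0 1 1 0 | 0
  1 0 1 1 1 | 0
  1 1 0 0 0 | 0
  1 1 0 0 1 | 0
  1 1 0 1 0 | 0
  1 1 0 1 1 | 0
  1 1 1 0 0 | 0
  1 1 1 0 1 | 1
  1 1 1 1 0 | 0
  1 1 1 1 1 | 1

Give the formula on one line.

  (c & e) = 00000101000001010000010100000101
  ~a = 11111111111111110000000000000000
  (b & a) = 00000000000000000000000011111111
  (~a | (b & a)) = 11111111111111110000000011111111
  ((c & e) & (~a | (b & a))) = 00000101000001010000000000000101

((c & e) & (~a | (b & a)))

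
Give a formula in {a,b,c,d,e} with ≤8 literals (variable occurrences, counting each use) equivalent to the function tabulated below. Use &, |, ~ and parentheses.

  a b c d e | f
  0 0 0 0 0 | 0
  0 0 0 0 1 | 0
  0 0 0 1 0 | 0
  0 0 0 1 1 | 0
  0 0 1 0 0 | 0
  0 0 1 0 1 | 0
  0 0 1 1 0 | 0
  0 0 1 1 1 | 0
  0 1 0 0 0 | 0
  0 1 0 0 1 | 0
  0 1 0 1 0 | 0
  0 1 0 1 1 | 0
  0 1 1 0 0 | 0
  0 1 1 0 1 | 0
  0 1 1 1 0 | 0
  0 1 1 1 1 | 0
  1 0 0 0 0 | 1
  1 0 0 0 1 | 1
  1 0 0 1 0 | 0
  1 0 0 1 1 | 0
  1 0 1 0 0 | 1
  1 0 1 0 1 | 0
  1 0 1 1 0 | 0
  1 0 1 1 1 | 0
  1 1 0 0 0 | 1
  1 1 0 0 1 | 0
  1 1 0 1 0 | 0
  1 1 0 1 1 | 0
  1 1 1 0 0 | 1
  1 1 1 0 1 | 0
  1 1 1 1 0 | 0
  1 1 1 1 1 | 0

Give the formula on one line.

((~e | ((~b & ~c) | ((~c | ~d) & ~e))) & (~d & a))

  ~e = 10101010101010101010101010101010
  ~b = 11111111000000001111111100000000
  ~c = 11110000111100001111000011110000
  (~b & ~c) = 11110000000000001111000000000000
  ~d = 11001100110011001100110011001100
  (~c | ~d) = 11111100111111001111110011111100
  ((~c | ~d) & ~e) = 10101000101010001010100010101000
  ((~b & ~c) | ((~c | ~d) & ~e)) = 11111000101010001111100010101000
  (~e | ((~b & ~c) | ((~c | ~d) & ~e))) = 11111010101010101111101010101010
  (~d & a) = 00000000000000001100110011001100
  ((~e | ((~b & ~c) | ((~c | ~d) & ~e))) & (~d & a)) = 00000000000000001100100010001000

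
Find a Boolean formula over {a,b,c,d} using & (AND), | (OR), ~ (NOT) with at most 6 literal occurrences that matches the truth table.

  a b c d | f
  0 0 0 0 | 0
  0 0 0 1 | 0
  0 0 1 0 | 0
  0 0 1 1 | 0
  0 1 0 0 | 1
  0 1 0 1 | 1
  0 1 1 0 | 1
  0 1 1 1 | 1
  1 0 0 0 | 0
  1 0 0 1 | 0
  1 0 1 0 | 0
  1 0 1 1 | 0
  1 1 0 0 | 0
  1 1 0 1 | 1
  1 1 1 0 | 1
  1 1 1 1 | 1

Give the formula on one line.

  (d | c) = 0111011101110111
  ~a = 1111111100000000
  ((d | c) | ~a) = 1111111101110111
  (((d | c) | ~a) & b) = 0000111100000111

(((d | c) | ~a) & b)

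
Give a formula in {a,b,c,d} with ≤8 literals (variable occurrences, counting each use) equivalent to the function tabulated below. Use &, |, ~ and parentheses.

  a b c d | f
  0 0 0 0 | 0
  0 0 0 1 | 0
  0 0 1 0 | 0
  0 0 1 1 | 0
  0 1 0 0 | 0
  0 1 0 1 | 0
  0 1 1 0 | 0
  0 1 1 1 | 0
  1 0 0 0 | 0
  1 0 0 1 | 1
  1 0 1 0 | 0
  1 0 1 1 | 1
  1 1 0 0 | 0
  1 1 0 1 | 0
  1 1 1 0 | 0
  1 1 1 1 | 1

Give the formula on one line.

  ~b = 1111000011110000
  (~b | a) = 1111000011111111
  (c & (~b | a)) = 0011000000110011
  ~c = 1100110011001100
  (~c & ~b) = 1100000011000000
  ((~c & ~b) & d) = 0100000001000000
  ((c & (~b | a)) | ((~c & ~b) & d)) = 0111000001110011
  (a & ((c & (~b | a)) | ((~c & ~b) & d))) = 0000000001110011
  (d & (a & ((c & (~b | a)) | ((~c & ~b) & d)))) = 0000000001010001

(d & (a & ((c & (~b | a)) | ((~c & ~b) & d))))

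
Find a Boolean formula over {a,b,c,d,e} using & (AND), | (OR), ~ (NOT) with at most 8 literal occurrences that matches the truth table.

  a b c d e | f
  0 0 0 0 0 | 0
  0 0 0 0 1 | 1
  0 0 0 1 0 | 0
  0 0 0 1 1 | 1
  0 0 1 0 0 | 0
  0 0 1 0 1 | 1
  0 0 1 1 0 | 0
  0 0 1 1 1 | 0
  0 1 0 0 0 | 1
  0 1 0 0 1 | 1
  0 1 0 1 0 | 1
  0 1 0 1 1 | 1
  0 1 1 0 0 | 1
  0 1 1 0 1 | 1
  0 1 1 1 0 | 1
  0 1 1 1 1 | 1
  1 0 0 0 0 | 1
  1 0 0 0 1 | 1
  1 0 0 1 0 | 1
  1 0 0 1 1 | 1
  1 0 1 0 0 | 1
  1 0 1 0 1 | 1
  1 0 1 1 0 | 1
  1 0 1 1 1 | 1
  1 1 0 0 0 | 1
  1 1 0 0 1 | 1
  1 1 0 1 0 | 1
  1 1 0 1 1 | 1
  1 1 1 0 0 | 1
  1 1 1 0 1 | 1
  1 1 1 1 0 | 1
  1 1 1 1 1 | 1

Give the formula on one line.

(((e | a) & (a | ~c)) | ((a | b) | (e & ~d)))

  (e | a) = 01010101010101011111111111111111
  ~c = 11110000111100001111000011110000
  (a | ~c) = 11110000111100001111111111111111
  ((e | a) & (a | ~c)) = 01010000010100001111111111111111
  (a | b) = 00000000111111111111111111111111
  ~d = 11001100110011001100110011001100
  (e & ~d) = 01000100010001000100010001000100
  ((a | b) | (e & ~d)) = 01000100111111111111111111111111
  (((e | a) & (a | ~c)) | ((a | b) | (e & ~d))) = 01010100111111111111111111111111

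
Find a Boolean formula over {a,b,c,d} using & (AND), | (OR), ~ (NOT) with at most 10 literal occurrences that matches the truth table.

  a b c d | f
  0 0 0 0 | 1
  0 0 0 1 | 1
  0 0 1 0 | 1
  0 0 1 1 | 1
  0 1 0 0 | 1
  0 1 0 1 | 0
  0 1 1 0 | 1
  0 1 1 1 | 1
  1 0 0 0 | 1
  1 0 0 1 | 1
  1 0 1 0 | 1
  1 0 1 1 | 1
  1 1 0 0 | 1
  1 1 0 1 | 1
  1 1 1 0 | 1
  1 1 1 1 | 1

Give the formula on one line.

  (d | b) = 0101111101011111
  ~d = 1010101010101010
  ((d | b) & ~d) = 0000101000001010
  (c & d) = 0001000100010001
  (((d | b) & ~d) | (c & d)) = 0001101100011011
  ~b = 1111000011110000
  (a | ~b) = 1111000011111111
  ((((d | b) & ~d) | (c & d)) | (a | ~b)) = 1111101111111111

((((d | b) & ~d) | (c & d)) | (a | ~b))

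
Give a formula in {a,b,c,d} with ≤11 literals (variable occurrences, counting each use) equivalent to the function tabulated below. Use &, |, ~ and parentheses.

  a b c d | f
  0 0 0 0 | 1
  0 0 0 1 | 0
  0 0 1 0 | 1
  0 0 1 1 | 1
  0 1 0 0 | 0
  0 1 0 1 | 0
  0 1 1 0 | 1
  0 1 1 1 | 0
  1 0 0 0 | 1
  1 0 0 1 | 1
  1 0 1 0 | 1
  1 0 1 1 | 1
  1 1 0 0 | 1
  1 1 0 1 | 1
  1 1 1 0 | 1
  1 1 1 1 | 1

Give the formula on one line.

(((~b & c) | a) | (((c & ~d) | ~b) & (~d | a)))

  ~b = 1111000011110000
  (~b & c) = 0011000000110000
  ((~b & c) | a) = 0011000011111111
  ~d = 1010101010101010
  (c & ~d) = 0010001000100010
  ((c & ~d) | ~b) = 1111001011110010
  (~d | a) = 1010101011111111
  (((c & ~d) | ~b) & (~d | a)) = 1010001011110010
  (((~b & c) | a) | (((c & ~d) | ~b) & (~d | a))) = 1011001011111111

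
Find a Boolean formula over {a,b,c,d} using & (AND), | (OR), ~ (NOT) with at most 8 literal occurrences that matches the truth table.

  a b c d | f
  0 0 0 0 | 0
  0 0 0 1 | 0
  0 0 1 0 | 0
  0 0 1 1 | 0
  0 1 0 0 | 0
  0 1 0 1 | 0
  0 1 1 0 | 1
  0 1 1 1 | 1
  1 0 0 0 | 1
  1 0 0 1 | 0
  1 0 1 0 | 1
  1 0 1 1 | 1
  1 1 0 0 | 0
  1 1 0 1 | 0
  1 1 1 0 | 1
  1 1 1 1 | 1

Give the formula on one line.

((a & (~b & ~d)) | (c & ((~c | b) | (~c | a))))

  ~b = 1111000011110000
  ~d = 1010101010101010
  (~b & ~d) = 1010000010100000
  (a & (~b & ~d)) = 0000000010100000
  ~c = 1100110011001100
  (~c | b) = 1100111111001111
  (~c | a) = 1100110011111111
  ((~c | b) | (~c | a)) = 1100111111111111
  (c & ((~c | b) | (~c | a))) = 0000001100110011
  ((a & (~b & ~d)) | (c & ((~c | b) | (~c | a)))) = 0000001110110011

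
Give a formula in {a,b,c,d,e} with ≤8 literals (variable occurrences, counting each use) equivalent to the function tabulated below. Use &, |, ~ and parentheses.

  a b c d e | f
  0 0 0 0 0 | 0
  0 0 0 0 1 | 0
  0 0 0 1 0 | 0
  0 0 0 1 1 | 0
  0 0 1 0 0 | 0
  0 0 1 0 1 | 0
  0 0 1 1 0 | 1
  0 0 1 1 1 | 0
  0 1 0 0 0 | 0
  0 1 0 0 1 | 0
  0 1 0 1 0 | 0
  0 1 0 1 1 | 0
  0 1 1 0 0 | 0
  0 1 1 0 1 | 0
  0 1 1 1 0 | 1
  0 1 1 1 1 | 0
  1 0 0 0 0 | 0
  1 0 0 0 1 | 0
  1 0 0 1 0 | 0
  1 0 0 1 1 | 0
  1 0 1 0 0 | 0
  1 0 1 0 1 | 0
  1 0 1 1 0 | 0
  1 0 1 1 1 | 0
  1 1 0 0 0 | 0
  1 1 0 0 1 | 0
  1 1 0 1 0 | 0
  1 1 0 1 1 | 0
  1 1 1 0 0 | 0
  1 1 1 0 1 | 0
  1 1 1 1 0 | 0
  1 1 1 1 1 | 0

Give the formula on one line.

((d & c) & ((c & ~e) & ~a))

  (d & c) = 00000011000000110000001100000011
  ~e = 10101010101010101010101010101010
  (c & ~e) = 00001010000010100000101000001010
  ~a = 11111111111111110000000000000000
  ((c & ~e) & ~a) = 00001010000010100000000000000000
  ((d & c) & ((c & ~e) & ~a)) = 00000010000000100000000000000000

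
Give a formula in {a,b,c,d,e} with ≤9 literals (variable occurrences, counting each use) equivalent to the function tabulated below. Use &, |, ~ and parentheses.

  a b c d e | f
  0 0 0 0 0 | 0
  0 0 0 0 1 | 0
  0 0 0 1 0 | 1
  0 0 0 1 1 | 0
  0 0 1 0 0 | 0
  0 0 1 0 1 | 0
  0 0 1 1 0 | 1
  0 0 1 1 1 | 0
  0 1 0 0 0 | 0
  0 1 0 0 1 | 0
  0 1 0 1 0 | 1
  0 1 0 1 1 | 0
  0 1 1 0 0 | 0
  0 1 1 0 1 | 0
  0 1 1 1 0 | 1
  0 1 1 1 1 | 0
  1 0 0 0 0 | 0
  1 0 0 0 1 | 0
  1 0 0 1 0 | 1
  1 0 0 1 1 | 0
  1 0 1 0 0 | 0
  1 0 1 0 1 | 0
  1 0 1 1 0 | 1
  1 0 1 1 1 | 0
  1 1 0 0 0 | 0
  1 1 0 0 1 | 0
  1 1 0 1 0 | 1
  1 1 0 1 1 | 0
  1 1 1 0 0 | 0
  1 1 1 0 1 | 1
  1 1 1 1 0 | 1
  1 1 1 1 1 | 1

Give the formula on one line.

  ~e = 10101010101010101010101010101010
  (d & ~e) = 00100010001000100010001000100010
  (c & b) = 00000000000011110000000000001111
  (a & (c & b)) = 00000000000000000000000000001111
  (e & (a & (c & b))) = 00000000000000000000000000000101
  ((d & ~e) | (e & (a & (c & b)))) = 00100010001000100010001000100111

((d & ~e) | (e & (a & (c & b))))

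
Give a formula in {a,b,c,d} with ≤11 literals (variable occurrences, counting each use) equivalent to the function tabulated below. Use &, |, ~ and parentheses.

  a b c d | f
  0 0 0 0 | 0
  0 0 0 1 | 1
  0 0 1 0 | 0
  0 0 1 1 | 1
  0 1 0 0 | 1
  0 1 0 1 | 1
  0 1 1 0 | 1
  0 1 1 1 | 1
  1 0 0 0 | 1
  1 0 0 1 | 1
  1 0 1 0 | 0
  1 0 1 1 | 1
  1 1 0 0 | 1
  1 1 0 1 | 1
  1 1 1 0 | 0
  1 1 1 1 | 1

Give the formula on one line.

((((~d & ~c) | d) & (a | d)) | (b & (~b | ~a)))

  ~d = 1010101010101010
  ~c = 1100110011001100
  (~d & ~c) = 1000100010001000
  ((~d & ~c) | d) = 1101110111011101
  (a | d) = 0101010111111111
  (((~d & ~c) | d) & (a | d)) = 0101010111011101
  ~b = 1111000011110000
  ~a = 1111111100000000
  (~b | ~a) = 1111111111110000
  (b & (~b | ~a)) = 0000111100000000
  ((((~d & ~c) | d) & (a | d)) | (b & (~b | ~a))) = 0101111111011101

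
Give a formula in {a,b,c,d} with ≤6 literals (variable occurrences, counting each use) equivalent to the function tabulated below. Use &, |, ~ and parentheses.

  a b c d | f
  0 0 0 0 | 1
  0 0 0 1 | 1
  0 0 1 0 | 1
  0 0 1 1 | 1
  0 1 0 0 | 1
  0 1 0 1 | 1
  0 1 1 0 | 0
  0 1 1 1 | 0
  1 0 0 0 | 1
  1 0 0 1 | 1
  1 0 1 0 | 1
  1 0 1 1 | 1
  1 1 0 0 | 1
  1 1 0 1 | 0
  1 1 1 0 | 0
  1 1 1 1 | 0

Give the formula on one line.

  ~c = 1100110011001100
  ~b = 1111000011110000
  (~c | ~b) = 1111110011111100
  ~d = 1010101010101010
  (~d | ~b) = 1111101011111010
  ~a = 1111111100000000
  (c | ~a) = 1111111100110011
  ((~d | ~b) | (c | ~a)) = 1111111111111011
  ((~c | ~b) & ((~d | ~b) | (c | ~a))) = 1111110011111000

((~c | ~b) & ((~d | ~b) | (c | ~a)))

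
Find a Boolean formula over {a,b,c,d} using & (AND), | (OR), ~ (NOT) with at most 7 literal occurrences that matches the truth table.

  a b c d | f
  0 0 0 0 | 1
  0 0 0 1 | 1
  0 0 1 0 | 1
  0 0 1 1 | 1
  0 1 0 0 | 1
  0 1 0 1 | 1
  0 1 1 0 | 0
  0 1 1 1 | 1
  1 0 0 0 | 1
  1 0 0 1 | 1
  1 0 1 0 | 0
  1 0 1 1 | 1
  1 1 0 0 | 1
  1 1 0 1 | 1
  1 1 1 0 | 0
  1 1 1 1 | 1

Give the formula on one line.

  ~a = 1111111100000000
  ~b = 1111000011110000
  (~b | d) = 1111010111110101
  (~a & (~b | d)) = 1111010100000000
  (a & d) = 0000000001010101
  ~c = 1100110011001100
  ((a & d) | ~c) = 1100110011011101
  ((~a & (~b | d)) | ((a & d) | ~c)) = 1111110111011101

((~a & (~b | d)) | ((a & d) | ~c))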